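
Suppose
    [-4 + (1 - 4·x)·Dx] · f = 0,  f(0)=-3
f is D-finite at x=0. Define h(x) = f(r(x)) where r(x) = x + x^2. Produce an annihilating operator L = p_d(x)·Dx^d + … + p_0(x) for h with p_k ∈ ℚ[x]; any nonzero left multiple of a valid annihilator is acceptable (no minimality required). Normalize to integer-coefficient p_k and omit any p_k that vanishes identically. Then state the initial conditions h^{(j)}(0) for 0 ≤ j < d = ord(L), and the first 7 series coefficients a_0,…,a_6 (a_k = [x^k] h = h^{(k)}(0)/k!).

f: a_k = -3, -12, -48, -192, -768, -3072, -12288, …
Change of var in L_f (x↦r) gives L₀.
L = (4 + 8·x) + (-1 + 4·x + 4·x^2)·Dx  (order 1).
h: a_k = -3, -12, -60, -288, -1392, -6720, -32448, …
ICs: h(0) = -3.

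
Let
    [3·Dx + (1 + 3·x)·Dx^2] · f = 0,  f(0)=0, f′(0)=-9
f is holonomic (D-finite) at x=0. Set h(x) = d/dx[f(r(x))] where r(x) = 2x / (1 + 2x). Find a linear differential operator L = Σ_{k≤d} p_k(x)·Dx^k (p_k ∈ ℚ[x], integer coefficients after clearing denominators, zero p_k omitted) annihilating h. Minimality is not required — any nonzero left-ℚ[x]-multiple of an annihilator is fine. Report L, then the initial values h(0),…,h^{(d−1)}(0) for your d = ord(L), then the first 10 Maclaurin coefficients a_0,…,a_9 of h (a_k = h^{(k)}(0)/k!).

L = (10 + 32·x) + (1 + 10·x + 16·x^2)·Dx  (order 1).
h: a_k = -18, 180, -1512, 12240, -98208, 786240, -6291072, 50330880, -402651648, 3221222400, …
ICs: h(0) = -18.

f: a_k = 0, -9, 27/2, -27, 243/4, -729/5, 729/2, -6561/7, 19683/8, -6561, …
Substitute x→r, Dx→(1/r')Dx; clear ⇒ L₀.
Derive L from L₀ (diff closure).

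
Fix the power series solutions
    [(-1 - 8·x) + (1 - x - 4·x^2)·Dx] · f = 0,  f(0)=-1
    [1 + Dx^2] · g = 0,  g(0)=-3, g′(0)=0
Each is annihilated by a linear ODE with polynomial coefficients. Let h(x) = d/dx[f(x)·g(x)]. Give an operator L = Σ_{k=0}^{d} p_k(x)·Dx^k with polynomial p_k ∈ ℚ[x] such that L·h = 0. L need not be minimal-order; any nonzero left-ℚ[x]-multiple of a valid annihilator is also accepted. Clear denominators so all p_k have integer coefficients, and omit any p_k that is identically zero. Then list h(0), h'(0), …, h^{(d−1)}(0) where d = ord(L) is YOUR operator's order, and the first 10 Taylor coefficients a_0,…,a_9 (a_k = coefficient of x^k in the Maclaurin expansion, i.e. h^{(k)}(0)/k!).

f: a_k = -1, -1, -5, -9, -29, -65, -181, -441, -1165, -2929, …
g: a_k = -3, 0, 3/2, 0, -1/8, 0, 1/240, 0, -1/13440, 0, …
Sym-product of L_f,L_g gives L₀ (≤ ord 2).
h₀' ⇒ L via d/dx closure of L₀.
L = (159 - 2·x - 7·x^2 + 8·x^3 + 16·x^4) + (22 + 178·x + 24·x^2 + 64·x^3)·Dx + (-7 + 6·x + 25·x^2 + 8·x^3 + 16·x^4)·Dx^2  (order 2).
h: a_k = 3, 27, 153/2, 637/2, 7265/8, 120029/40, 2060723/240, 14457427/560, 327946251/4480, 25452408689/120960, …
ICs: h(0) = 3, h′(0) = 27.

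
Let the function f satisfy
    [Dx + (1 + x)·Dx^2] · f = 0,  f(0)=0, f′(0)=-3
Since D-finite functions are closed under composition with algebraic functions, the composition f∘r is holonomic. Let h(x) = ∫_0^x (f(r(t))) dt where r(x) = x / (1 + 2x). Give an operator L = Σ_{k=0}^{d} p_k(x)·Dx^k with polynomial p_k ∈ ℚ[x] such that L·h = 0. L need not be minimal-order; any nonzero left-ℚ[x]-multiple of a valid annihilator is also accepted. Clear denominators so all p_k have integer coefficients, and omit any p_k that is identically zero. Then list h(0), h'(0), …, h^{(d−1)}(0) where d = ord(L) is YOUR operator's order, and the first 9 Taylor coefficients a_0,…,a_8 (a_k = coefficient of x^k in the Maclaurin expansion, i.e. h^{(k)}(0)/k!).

f: a_k = 0, -3, 3/2, -1, 3/4, -3/5, 1/2, -3/7, 3/8, …
Change of var in L_f (x↦r) gives L₀.
Integrate: L := L₀·Dx.
L = (5 + 12·x)·Dx^2 + (1 + 5·x + 6·x^2)·Dx^3  (order 3).
h: a_k = 0, 0, -3/2, 5/2, -19/4, 39/4, -211/10, 95/2, -6177/56, …
ICs: h(0) = 0, h′(0) = 0, h′′(0) = -3.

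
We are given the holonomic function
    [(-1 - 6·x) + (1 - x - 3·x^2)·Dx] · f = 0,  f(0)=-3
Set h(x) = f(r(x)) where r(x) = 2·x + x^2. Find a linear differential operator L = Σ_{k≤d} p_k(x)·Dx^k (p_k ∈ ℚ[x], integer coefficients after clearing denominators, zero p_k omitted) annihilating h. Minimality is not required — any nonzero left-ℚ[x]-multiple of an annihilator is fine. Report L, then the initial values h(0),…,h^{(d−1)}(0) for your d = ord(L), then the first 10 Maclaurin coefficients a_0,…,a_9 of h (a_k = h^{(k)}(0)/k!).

f: a_k = -3, -3, -12, -21, -57, -120, -291, -651, -1524, -3477, …
Substitute x→r, Dx→(1/r')Dx; clear ⇒ L₀.
L = (2 + 26·x + 36·x^2 + 12·x^3) + (-1 + 2·x + 13·x^2 + 12·x^3 + 3·x^4)·Dx  (order 1).
h: a_k = -3, -6, -51, -216, -1176, -5790, -29613, -149256, -756489, -3826032, …
ICs: h(0) = -3.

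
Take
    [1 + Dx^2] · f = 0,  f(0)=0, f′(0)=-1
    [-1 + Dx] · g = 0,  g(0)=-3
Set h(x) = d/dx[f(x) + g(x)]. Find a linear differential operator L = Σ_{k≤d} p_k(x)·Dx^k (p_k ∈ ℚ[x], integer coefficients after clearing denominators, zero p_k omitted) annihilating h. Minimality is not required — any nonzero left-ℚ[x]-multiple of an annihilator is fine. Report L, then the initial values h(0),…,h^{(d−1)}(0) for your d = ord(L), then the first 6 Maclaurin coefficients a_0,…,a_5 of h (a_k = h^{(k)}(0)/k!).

L = 1 - Dx + Dx^2 - Dx^3  (order 3).
h: a_k = -4, -3, -1, -1/2, -1/6, -1/40, …
ICs: h(0) = -4, h′(0) = -3, h′′(0) = -2.

f: a_k = 0, -1, 0, 1/6, 0, -1/120, …
g: a_k = -3, -3, -3/2, -1/2, -1/8, -1/40, …
Sum ⇒ L₀ = lclm(L_f,L_g) in ℚ(x)⟨Dx⟩.
h₀' ⇒ L via d/dx closure of L₀.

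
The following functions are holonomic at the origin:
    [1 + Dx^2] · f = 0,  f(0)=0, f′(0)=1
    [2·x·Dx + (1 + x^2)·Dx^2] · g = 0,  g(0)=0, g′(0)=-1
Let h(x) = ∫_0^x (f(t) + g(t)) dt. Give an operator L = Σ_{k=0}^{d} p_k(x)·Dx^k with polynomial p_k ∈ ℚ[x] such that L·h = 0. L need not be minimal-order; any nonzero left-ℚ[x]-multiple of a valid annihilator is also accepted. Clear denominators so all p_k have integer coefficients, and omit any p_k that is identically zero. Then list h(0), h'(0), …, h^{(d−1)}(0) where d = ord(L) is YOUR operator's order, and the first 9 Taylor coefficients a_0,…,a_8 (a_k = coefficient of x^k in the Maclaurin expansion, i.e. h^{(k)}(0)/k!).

f: a_k = 0, 1, 0, -1/6, 0, 1/120, 0, -1/5040, 0, …
g: a_k = 0, -1, 0, 1/3, 0, -1/5, 0, 1/7, 0, …
L₀ := lclm(L_f,L_g); ord L₀ ≤ 2+2.
h=∫h₀ ⇒ L = L₀·Dx.
L = (-22·x + 28·x^3 + 2·x^5)·Dx^2 + (-1 + 7·x^2 + 9·x^4 + x^6)·Dx^3 + (-22·x + 28·x^3 + 2·x^5)·Dx^4 + (-1 + 7·x^2 + 9·x^4 + x^6)·Dx^5  (order 5).
h: a_k = 0, 0, 0, 0, 1/24, 0, -23/720, 0, 719/40320, …
ICs: h(0) = 0, h′(0) = 0, h′′(0) = 0, h′′′(0) = 0, h′′′′(0) = 1.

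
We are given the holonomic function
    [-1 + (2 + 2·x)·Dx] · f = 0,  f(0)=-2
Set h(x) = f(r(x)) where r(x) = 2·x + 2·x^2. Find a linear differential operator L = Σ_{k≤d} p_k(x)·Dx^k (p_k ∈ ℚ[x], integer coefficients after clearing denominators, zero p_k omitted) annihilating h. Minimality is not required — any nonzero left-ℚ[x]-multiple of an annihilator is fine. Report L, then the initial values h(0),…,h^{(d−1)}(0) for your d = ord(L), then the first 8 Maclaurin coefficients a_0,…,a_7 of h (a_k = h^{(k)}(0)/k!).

f: a_k = -2, -1, 1/4, -1/8, 5/64, -7/128, 21/512, -33/1024, …
L₀ from L_f via x↦r, Dx↦r'^{-1}Dx.
L = (-1 - 2·x) + (1 + 2·x + 2·x^2)·Dx  (order 1).
h: a_k = -2, -2, -1, 1, -3/4, 1/4, 3/8, -7/8, …
ICs: h(0) = -2.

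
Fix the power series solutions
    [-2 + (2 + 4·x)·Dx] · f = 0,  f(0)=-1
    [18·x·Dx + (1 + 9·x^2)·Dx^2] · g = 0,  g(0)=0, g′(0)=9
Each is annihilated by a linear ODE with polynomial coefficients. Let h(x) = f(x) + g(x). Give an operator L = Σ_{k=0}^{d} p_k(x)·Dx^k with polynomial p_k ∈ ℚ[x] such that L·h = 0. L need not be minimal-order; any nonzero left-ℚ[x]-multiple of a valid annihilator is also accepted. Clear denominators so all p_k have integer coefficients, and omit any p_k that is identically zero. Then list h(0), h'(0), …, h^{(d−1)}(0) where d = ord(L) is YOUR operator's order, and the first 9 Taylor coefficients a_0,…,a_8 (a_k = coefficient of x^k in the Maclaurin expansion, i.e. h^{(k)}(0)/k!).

f: a_k = -1, -1, 1/2, -1/2, 5/8, -7/8, 21/16, -33/16, 429/128, …
g: a_k = 0, 9, 0, -27, 0, 729/5, 0, -6561/7, 0, …
h₀=f+g: left-lcm gives L₀, ord ≤ 3.
L = (-18 - 90·x + 486·x^2 + 486·x^3)·Dx + (-21 - 72·x + 360·x^2 + 1944·x^3 + 1701·x^4)·Dx^2 + (-1 + 16·x + 54·x^2 + 198·x^3 + 567·x^4 + 486·x^5)·Dx^3  (order 3).
h: a_k = -1, 8, 1/2, -55/2, 5/8, 5797/40, 21/16, -105207/112, 429/128, …
ICs: h(0) = -1, h′(0) = 8, h′′(0) = 1.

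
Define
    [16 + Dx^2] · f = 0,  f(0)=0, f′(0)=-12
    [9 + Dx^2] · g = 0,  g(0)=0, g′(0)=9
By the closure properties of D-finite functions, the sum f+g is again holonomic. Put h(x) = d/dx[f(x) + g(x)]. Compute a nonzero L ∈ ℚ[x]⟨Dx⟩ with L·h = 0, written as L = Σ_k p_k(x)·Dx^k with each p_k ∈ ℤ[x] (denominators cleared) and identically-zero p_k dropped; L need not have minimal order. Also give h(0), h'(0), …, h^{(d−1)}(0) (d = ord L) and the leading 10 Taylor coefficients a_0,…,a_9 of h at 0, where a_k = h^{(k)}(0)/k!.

L = 144 + 25·Dx^2 + Dx^4  (order 4).
h: a_k = -3, 0, 111/2, 0, -781/8, 0, 14197/240, 0, -242461/13440, 0, …
ICs: h(0) = -3, h′(0) = 0, h′′(0) = 111, h′′′(0) = 0.

f: a_k = 0, -12, 0, 32, 0, -128/5, 0, 1024/105, 0, -2048/945, …
g: a_k = 0, 9, 0, -27/2, 0, 243/40, 0, -729/560, 0, 729/4480, …
Weyl lclm of L_f,L_g ⇒ L₀ (ord ≤ 4).
Differentiate: ansatz ord ≤ ord L₀ ⇒ L.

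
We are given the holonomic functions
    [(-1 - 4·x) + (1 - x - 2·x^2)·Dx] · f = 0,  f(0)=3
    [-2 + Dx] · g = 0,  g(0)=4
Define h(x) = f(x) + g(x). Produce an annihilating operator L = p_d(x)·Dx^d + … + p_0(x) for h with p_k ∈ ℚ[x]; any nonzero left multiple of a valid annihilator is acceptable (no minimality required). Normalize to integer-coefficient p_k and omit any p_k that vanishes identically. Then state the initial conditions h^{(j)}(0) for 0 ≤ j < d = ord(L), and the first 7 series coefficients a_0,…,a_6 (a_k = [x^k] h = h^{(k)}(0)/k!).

f: a_k = 3, 3, 9, 15, 33, 63, 129, …
g: a_k = 4, 8, 8, 16/3, 8/3, 16/15, 16/45, …
h₀=f+g: left-lcm gives L₀, ord ≤ 2.
L = (-8 - 12·x - 72·x^2 - 32·x^3) + (2 + 20·x + 36·x^2 - 16·x^3 - 16·x^4)·Dx + (1 - 7·x + 16·x^3 + 8·x^4)·Dx^2  (order 2).
h: a_k = 7, 11, 17, 61/3, 107/3, 961/15, 5821/45, …
ICs: h(0) = 7, h′(0) = 11.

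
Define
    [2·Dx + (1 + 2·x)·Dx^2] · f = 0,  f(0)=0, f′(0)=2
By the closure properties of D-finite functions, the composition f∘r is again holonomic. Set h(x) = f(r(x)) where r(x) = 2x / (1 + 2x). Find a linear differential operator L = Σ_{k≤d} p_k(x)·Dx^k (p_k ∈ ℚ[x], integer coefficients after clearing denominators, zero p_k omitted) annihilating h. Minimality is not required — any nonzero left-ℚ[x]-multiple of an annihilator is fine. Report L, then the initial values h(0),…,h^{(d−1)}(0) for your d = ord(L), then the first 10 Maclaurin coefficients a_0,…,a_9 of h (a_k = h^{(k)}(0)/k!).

L = (8 + 24·x)·Dx + (1 + 8·x + 12·x^2)·Dx^2  (order 2).
h: a_k = 0, 4, -16, 208/3, -320, 7744/5, -23296/3, 279808/7, -209920, 10077184/9, …
ICs: h(0) = 0, h′(0) = 4.

f: a_k = 0, 2, -2, 8/3, -4, 32/5, -32/3, 128/7, -32, 512/9, …
L₀ from L_f via x↦r, Dx↦r'^{-1}Dx.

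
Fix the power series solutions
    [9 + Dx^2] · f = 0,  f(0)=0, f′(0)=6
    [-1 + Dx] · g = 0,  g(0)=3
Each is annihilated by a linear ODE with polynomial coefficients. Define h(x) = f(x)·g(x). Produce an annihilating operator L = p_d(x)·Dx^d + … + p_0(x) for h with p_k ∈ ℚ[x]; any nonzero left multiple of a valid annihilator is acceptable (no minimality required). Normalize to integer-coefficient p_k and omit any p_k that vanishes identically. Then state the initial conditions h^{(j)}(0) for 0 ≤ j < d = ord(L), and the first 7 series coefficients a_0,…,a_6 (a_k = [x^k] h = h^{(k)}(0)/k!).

L = 10 - 2·Dx + Dx^2  (order 2).
h: a_k = 0, 18, 18, -18, -24, -3/5, 39/5, …
ICs: h(0) = 0, h′(0) = 18.

f: a_k = 0, 6, 0, -9, 0, 81/20, 0, …
g: a_k = 3, 3, 3/2, 1/2, 1/8, 1/40, 1/240, …
L₀ := L_f ⊗_s L_g (sym. prod.), ord ≤ 2.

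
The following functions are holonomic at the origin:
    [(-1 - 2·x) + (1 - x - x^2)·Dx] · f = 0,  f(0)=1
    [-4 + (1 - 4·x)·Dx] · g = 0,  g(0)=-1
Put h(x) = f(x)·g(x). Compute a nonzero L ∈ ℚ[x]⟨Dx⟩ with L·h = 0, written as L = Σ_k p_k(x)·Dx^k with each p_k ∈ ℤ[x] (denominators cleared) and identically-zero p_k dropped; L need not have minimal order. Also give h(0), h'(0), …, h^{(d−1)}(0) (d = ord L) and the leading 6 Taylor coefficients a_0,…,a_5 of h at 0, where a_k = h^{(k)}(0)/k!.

f: a_k = 1, 1, 2, 3, 5, 8, …
g: a_k = -1, -4, -16, -64, -256, -1024, …
L₀ := L_f ⊗_s L_g (sym. prod.), ord ≤ 1.
L = (-5 + 6·x + 12·x^2) + (1 - 5·x + 3·x^2 + 4·x^3)·Dx  (order 1).
h: a_k = -1, -5, -22, -91, -369, -1484, …
ICs: h(0) = -1.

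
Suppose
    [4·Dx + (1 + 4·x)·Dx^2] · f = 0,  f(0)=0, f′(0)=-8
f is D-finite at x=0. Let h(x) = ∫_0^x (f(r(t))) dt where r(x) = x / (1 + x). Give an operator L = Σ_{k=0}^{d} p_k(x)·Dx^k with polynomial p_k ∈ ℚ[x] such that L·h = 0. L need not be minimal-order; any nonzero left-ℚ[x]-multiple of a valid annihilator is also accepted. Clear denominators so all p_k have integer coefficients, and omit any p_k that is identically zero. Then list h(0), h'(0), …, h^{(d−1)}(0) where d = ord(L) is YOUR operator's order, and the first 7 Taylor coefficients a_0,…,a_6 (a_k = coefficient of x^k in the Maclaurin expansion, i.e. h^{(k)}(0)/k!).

L = (6 + 10·x)·Dx^2 + (1 + 6·x + 5·x^2)·Dx^3  (order 3).
h: a_k = 0, 0, -4, 8, -62/3, 312/5, -3124/15, …
ICs: h(0) = 0, h′(0) = 0, h′′(0) = -8.

f: a_k = 0, -8, 16, -128/3, 128, -2048/5, 4096/3, …
L₀ from L_f via x↦r, Dx↦r'^{-1}Dx.
h=∫₀ˣh₀: take L = L₀·Dx.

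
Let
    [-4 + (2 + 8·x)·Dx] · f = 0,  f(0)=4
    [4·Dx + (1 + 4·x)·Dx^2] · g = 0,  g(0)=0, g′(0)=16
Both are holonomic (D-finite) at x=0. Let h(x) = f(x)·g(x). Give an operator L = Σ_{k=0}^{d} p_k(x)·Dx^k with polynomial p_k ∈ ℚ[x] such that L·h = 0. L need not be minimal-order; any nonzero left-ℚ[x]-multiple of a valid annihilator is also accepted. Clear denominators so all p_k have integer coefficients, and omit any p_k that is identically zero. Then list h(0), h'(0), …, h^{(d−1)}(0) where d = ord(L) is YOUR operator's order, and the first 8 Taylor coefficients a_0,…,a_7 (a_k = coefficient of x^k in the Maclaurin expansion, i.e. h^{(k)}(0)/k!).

L = 4 + (1 + 8·x + 16·x^2)·Dx^2  (order 2).
h: a_k = 0, 64, 0, -128/3, 512/3, -9088/15, 31744/15, -779008/105, …
ICs: h(0) = 0, h′(0) = 64.

f: a_k = 4, 8, -8, 16, -40, 112, -336, 1056, …
g: a_k = 0, 16, -32, 256/3, -256, 4096/5, -8192/3, 65536/7, …
h₀=f·g: eliminate ⇒ L₀, order ≤ 1·2.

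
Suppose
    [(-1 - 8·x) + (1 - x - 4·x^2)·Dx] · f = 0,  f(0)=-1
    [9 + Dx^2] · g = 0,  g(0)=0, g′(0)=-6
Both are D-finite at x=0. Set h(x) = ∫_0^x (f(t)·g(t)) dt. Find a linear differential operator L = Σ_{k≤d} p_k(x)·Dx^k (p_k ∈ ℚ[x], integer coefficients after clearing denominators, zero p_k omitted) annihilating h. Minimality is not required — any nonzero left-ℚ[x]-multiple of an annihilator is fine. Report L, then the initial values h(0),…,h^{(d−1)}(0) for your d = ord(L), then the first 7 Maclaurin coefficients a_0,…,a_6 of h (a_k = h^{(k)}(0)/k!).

f: a_k = -1, -1, -5, -9, -29, -65, -181, …
g: a_k = 0, -6, 0, 9, 0, -81/20, 0, …
Sym-product of L_f,L_g gives L₀ (≤ ord 2).
h=∫₀ˣh₀: take L = L₀·Dx.
L = (-1 + 9·x + 36·x^2)·Dx + (2 + 16·x)·Dx^2 + (-1 + x + 4·x^2)·Dx^3  (order 3).
h: a_k = 0, 0, 3, 2, 21/4, 9, 887/40, …
ICs: h(0) = 0, h′(0) = 0, h′′(0) = 6.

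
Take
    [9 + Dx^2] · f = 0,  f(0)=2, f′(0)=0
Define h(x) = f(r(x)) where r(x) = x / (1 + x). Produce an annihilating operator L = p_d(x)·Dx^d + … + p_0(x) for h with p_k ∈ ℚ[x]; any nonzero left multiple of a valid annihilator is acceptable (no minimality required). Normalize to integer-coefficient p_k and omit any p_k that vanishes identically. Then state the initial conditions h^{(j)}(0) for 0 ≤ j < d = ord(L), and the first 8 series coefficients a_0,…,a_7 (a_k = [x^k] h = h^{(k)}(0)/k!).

f: a_k = 2, 0, -9, 0, 27/4, 0, -81/40, 0, …
f∘r: x↦r, Dx↦Dx/r' in L_f ⇒ L₀.
L = 9 + (2 + 6·x + 6·x^2 + 2·x^3)·Dx + (1 + 4·x + 6·x^2 + 4·x^3 + x^4)·Dx^2  (order 2).
h: a_k = 2, 0, -9, 18, -81/4, 9, 819/40, -1377/20, …
ICs: h(0) = 2, h′(0) = 0.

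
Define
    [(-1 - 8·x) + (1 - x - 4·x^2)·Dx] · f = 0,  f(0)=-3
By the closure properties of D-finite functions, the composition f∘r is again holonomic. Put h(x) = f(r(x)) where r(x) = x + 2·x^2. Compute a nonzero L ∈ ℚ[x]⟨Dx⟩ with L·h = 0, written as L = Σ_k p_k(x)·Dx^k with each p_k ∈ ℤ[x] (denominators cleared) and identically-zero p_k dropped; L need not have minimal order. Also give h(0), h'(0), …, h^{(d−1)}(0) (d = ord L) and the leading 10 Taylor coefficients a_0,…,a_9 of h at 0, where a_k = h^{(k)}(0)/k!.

L = (1 + 12·x + 48·x^2 + 64·x^3) + (-1 + x + 6·x^2 + 16·x^3 + 16·x^4)·Dx  (order 1).
h: a_k = -3, -3, -21, -87, -309, -1215, -4797, -18423, -71589, -278319, …
ICs: h(0) = -3.

f: a_k = -3, -3, -15, -27, -87, -195, -543, -1323, -3495, -8787, …
h₀=f(r): pull back L_f along r ⇒ L₀.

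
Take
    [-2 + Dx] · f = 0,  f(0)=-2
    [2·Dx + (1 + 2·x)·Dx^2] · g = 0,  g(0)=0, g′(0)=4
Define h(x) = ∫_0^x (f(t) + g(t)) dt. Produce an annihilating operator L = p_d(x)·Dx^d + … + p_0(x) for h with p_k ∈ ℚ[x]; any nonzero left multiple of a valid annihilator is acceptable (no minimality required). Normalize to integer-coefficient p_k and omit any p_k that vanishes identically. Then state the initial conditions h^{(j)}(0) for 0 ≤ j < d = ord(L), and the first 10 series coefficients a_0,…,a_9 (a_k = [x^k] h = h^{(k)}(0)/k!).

f: a_k = -2, -4, -4, -8/3, -4/3, -8/15, -8/45, -16/315, -4/315, -8/2835, …
g: a_k = 0, 4, -4, 16/3, -8, 64/5, -64/3, 256/7, -64, 1024/9, …
L₀ := lclm(L_f,L_g); ord L₀ ≤ 1+2.
h=∫₀ˣh₀: take L = L₀·Dx.
L = (-6 - 4·x)·Dx^2 + (1 - 4·x - 4·x^2)·Dx^3 + (1 + 3·x + 2·x^2)·Dx^4  (order 4).
h: a_k = 0, -2, 0, -8/3, 2/3, -28/15, 92/45, -968/315, 1438/315, -20164/2835, …
ICs: h(0) = 0, h′(0) = -2, h′′(0) = 0, h′′′(0) = -16.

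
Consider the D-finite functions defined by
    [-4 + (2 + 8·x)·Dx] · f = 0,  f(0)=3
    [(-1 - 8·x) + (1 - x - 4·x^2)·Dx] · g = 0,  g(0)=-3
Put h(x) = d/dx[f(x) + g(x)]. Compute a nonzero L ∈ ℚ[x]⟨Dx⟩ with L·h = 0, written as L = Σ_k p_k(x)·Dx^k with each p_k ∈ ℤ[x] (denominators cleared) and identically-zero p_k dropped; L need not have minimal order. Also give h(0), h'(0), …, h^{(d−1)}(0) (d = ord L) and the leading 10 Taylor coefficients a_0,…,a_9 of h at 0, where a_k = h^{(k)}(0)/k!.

L = (-114 - 780·x - 2688·x^2 - 2688·x^3 - 3840·x^4) + (-21 - 420·x - 2778·x^2 - 7200·x^3 - 10272·x^4 - 11520·x^5)·Dx + (6 + 57·x + 153·x^2 + 4·x^3 - 816·x^4 - 2624·x^5 - 2560·x^6)·Dx^2  (order 2).
h: a_k = 3, -42, -45, -468, -555, -4770, -3717, -48552, -1863, -519390, …
ICs: h(0) = 3, h′(0) = -42.

f: a_k = 3, 6, -6, 12, -30, 84, -252, 792, -2574, 8580, …
g: a_k = -3, -3, -15, -27, -87, -195, -543, -1323, -3495, -8787, …
f+g: L₀ = lclm(L_f,L_g), ord ≤ 1+1.
h=h₀': d/dx-closure on L₀ ⇒ L.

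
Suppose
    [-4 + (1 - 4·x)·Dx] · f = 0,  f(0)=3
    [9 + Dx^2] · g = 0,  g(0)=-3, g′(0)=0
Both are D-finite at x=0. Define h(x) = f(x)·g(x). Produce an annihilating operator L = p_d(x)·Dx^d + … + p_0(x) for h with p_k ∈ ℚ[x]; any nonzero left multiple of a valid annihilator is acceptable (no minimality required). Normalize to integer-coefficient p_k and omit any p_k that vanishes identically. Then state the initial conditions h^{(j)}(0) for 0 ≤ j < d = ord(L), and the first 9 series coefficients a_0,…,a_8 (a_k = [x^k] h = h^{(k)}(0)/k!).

f: a_k = 3, 12, 48, 192, 768, 3072, 12288, 49152, 196608, …
g: a_k = -3, 0, 27/2, 0, -81/8, 0, 243/80, 0, -2187/4480, …
L₀ := L_f ⊗_s L_g (sym. prod.), ord ≤ 2.
L = (-9 + 36·x) + 8·Dx + (-1 + 4·x)·Dx^2  (order 2).
h: a_k = -9, -36, -207/2, -414, -13491/8, -13491/2, -2157831/80, -2157831/20, -1933423137/4480, …
ICs: h(0) = -9, h′(0) = -36.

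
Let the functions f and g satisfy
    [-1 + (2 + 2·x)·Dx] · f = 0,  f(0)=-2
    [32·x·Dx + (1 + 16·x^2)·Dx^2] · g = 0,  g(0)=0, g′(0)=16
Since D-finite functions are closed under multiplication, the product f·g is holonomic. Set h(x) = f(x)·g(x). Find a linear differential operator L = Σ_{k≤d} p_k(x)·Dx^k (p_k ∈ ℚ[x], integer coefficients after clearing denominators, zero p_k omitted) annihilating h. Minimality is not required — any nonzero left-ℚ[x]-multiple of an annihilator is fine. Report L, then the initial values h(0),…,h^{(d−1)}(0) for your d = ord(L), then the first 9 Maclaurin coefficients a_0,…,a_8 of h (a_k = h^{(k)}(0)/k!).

f: a_k = -2, -1, 1/4, -1/8, 5/64, -7/128, 21/512, -33/1024, 429/16384, …
g: a_k = 0, 16, 0, -256/3, 0, 4096/5, 0, -65536/7, 0, …
Sym-product of L_f,L_g gives L₀ (≤ ord 2).
L = (3 - 64·x - 16·x^2) + (-4 + 124·x + 192·x^2 + 64·x^3)·Dx + (4 + 8·x + 68·x^2 + 128·x^3 + 64·x^4)·Dx^2  (order 2).
h: a_k = 0, -32, -16, 524/3, 250/3, -99509/60, -97129/120, 63582493/3360, 62254327/6720, …
ICs: h(0) = 0, h′(0) = -32.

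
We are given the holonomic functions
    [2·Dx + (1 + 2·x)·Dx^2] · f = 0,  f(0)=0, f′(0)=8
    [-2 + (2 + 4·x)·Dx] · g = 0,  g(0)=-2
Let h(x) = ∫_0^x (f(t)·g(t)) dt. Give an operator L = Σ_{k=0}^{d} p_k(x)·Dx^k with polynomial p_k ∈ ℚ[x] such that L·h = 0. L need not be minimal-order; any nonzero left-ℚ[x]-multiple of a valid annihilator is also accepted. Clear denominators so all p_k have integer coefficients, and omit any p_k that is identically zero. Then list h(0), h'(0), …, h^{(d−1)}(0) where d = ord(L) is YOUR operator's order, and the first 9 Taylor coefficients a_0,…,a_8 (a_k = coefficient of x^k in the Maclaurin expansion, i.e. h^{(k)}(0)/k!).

f: a_k = 0, 8, -8, 32/3, -16, 128/5, -128/3, 512/7, -128, …
g: a_k = -2, -2, 1, -1, 5/4, -7/4, 21/8, -33/8, 429/64, …
f·g: L₀ = L_f ⊗_s L_g, ord ≤ 2·1.
Integrate: L := L₀·Dx.
L = Dx + (1 + 4·x + 4·x^2)·Dx^3  (order 3).
h: a_k = 0, 0, -8, 0, 2/3, -16/15, 71/45, -248/105, 3043/840, …
ICs: h(0) = 0, h′(0) = 0, h′′(0) = -16.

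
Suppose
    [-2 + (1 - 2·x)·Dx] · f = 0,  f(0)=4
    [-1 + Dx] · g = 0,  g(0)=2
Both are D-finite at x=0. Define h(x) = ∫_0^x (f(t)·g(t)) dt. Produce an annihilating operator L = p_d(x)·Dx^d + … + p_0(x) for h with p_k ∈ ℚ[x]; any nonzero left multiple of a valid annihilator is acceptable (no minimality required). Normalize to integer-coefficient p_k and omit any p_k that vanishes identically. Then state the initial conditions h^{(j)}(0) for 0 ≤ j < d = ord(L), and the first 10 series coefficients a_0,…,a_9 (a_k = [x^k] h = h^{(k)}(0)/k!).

f: a_k = 4, 8, 16, 32, 64, 128, 256, 512, 1024, 2048, …
g: a_k = 2, 2, 1, 1/3, 1/12, 1/60, 1/360, 1/2520, 1/20160, 1/181440, …
L₀ := L_f ⊗_s L_g (sym. prod.), ord ≤ 1.
Integrate: L := L₀·Dx.
L = (3 - 2·x)·Dx + (-1 + 2·x)·Dx^2  (order 2).
h: a_k = 0, 8, 12, 52/3, 79/3, 211/5, 6331/90, 75973/630, 354541/1680, 17017969/45360, …
ICs: h(0) = 0, h′(0) = 8.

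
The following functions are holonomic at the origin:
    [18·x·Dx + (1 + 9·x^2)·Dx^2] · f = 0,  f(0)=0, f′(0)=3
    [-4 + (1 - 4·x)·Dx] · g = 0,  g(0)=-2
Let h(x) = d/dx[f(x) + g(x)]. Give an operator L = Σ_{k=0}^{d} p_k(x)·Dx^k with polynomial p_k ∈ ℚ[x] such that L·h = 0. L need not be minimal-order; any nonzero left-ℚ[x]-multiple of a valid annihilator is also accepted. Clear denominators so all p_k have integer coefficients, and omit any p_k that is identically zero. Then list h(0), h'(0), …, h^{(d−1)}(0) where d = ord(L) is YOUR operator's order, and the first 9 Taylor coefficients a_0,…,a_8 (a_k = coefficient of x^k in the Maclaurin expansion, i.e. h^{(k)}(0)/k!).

f: a_k = 0, 3, 0, -9, 0, 243/5, 0, -2187/7, 0, …
g: a_k = -2, -8, -32, -128, -512, -2048, -8192, -32768, -131072, …
L₀ := lclm(L_f,L_g); ord L₀ ≤ 2+1.
h₀' ⇒ L via d/dx closure of L₀.
L = (72 - 1152·x - 1944·x^2) + (-57 + 72·x - 765·x^2 - 1944·x^3)·Dx + (4 - 7·x - 63·x^3 - 324·x^4)·Dx^2  (order 2).
h: a_k = -5, -64, -411, -2048, -9997, -49152, -231563, -1048576, -4698909, …
ICs: h(0) = -5, h′(0) = -64.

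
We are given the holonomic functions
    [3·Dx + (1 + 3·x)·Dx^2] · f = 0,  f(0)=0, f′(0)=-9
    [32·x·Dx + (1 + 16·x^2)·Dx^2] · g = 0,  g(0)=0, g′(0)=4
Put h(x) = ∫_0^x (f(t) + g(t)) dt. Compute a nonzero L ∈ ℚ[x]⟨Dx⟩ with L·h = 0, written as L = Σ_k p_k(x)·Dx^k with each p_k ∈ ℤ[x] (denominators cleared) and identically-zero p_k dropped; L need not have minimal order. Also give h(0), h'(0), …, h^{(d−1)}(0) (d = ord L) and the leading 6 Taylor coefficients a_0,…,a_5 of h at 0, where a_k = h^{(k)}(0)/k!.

L = (-96 - 864·x + 4608·x^2 + 4608·x^3)·Dx^2 + (-50 - 192·x + 672·x^2 + 9216·x^3 + 9216·x^4)·Dx^3 + (-3 + 23·x + 96·x^2 + 512·x^3 + 2304·x^4 + 2304·x^5)·Dx^4  (order 4).
h: a_k = 0, 0, -5/2, 9/2, -145/12, 243/20, …
ICs: h(0) = 0, h′(0) = 0, h′′(0) = -5, h′′′(0) = 27.

f: a_k = 0, -9, 27/2, -27, 243/4, -729/5, …
g: a_k = 0, 4, 0, -64/3, 0, 1024/5, …
Weyl lclm of L_f,L_g ⇒ L₀ (ord ≤ 4).
∫: right-multiply L₀ by Dx.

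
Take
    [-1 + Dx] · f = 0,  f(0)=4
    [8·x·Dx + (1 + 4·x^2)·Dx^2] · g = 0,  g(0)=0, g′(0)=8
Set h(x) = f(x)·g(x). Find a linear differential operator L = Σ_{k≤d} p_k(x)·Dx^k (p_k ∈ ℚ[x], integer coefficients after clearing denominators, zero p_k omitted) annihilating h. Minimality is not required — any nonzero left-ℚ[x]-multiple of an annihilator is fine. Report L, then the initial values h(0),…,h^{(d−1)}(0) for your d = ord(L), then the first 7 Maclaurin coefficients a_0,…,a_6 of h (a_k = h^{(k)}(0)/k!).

L = (1 - 8·x + 4·x^2) + (-2 + 8·x - 8·x^2)·Dx + (1 + 4·x^2)·Dx^2  (order 2).
h: a_k = 0, 32, 32, -80/3, -112/3, 412/5, 860/9, …
ICs: h(0) = 0, h′(0) = 32.

f: a_k = 4, 4, 2, 2/3, 1/6, 1/30, 1/180, …
g: a_k = 0, 8, 0, -32/3, 0, 128/5, 0, …
h₀=f·g: eliminate ⇒ L₀, order ≤ 1·2.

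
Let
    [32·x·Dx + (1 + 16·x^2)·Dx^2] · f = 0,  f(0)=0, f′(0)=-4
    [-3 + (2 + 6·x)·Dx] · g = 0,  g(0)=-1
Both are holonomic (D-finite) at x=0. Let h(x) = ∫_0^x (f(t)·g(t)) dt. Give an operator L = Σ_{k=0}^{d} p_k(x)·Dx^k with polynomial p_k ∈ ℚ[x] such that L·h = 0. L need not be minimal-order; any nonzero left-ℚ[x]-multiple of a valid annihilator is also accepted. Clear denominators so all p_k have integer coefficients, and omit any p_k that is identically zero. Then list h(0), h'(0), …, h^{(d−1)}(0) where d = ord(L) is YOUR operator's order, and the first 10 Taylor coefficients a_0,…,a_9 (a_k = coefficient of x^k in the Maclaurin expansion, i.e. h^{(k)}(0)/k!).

L = (27 - 192·x - 144·x^2)·Dx + (-12 + 92·x + 576·x^2 + 576·x^3)·Dx^2 + (4 + 24·x + 100·x^2 + 384·x^3 + 576·x^4)·Dx^3  (order 3).
h: a_k = 0, 0, 2, 2, -155/24, -101/20, 34583/960, 95289/2240, -22966919/71680, -18911861/53760, …
ICs: h(0) = 0, h′(0) = 0, h′′(0) = 4.

f: a_k = 0, -4, 0, 64/3, 0, -1024/5, 0, 16384/7, 0, -262144/9, …
g: a_k = -1, -3/2, 9/8, -27/16, 405/128, -1701/256, 15309/1024, -72171/2048, 2814669/32768, -14073345/65536, …
Product ⇒ symmetric product L₀, ord ≤ 2.
h=∫₀ˣh₀: take L = L₀·Dx.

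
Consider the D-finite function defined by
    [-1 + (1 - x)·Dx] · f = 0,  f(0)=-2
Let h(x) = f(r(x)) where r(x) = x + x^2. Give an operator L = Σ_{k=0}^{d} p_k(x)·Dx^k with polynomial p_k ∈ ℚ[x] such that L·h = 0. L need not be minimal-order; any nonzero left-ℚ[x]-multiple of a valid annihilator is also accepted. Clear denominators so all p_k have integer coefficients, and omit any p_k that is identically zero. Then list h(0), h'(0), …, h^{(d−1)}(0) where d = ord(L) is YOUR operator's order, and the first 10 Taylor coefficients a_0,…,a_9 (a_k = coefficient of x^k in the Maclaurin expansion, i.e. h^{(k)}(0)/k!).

f: a_k = -2, -2, -2, -2, -2, -2, -2, -2, -2, -2, …
f∘r: x↦r, Dx↦Dx/r' in L_f ⇒ L₀.
L = (1 + 2·x) + (-1 + x + x^2)·Dx  (order 1).
h: a_k = -2, -2, -4, -6, -10, -16, -26, -42, -68, -110, …
ICs: h(0) = -2.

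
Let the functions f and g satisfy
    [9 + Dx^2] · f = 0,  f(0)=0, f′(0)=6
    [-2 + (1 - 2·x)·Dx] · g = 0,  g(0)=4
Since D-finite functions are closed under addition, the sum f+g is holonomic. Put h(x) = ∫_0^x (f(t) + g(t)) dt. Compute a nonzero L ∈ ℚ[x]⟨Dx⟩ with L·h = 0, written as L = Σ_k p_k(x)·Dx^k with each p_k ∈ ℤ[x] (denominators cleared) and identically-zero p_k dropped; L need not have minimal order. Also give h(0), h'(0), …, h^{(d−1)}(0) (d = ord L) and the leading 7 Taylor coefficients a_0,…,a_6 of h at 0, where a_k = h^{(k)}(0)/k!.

f: a_k = 0, 6, 0, -9, 0, 81/20, 0, …
g: a_k = 4, 8, 16, 32, 64, 128, 256, …
L₀ := lclm(L_f,L_g); ord L₀ ≤ 2+1.
Integrate: L := L₀·Dx.
L = (-594 + 648·x - 648·x^2)·Dx + (153 - 630·x + 972·x^2 - 648·x^3)·Dx^2 + (-66 + 72·x - 72·x^2)·Dx^3 + (17 - 70·x + 108·x^2 - 72·x^3)·Dx^4  (order 4).
h: a_k = 0, 4, 7, 16/3, 23/4, 64/5, 2641/120, …
ICs: h(0) = 0, h′(0) = 4, h′′(0) = 14, h′′′(0) = 32.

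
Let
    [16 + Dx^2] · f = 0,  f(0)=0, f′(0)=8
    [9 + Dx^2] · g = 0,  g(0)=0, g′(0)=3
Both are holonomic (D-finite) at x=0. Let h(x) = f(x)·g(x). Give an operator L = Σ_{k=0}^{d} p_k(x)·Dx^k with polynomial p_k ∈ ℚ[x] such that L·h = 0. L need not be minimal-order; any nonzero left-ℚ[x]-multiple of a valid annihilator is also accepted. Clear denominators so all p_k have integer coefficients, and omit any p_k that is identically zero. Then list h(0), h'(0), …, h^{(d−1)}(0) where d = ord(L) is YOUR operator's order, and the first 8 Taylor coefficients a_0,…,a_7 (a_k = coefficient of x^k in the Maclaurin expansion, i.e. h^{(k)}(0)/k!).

L = 49 + 50·Dx^2 + Dx^4  (order 4).
h: a_k = 0, 0, 24, 0, -100, 0, 817/5, 0, …
ICs: h(0) = 0, h′(0) = 0, h′′(0) = 48, h′′′(0) = 0.

f: a_k = 0, 8, 0, -64/3, 0, 256/15, 0, -2048/315, …
g: a_k = 0, 3, 0, -9/2, 0, 81/40, 0, -243/560, …
Sym-product of L_f,L_g gives L₀ (≤ ord 4).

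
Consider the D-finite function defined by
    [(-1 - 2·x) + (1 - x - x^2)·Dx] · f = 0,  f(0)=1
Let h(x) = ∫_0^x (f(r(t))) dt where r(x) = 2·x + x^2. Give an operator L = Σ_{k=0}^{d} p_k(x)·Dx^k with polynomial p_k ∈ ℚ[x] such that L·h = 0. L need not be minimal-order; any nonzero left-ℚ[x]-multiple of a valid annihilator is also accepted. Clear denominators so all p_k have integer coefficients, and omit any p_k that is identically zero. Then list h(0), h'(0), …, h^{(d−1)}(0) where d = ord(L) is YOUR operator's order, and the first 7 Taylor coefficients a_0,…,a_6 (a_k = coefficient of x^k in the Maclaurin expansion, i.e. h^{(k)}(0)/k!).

L = (2 + 10·x + 12·x^2 + 4·x^3)·Dx + (-1 + 2·x + 5·x^2 + 4·x^3 + x^4)·Dx^2  (order 2).
h: a_k = 0, 1, 1, 3, 8, 118/5, 217/3, …
ICs: h(0) = 0, h′(0) = 1.

f: a_k = 1, 1, 2, 3, 5, 8, 13, …
L₀ from L_f via x↦r, Dx↦r'^{-1}Dx.
h=∫h₀ ⇒ L = L₀·Dx.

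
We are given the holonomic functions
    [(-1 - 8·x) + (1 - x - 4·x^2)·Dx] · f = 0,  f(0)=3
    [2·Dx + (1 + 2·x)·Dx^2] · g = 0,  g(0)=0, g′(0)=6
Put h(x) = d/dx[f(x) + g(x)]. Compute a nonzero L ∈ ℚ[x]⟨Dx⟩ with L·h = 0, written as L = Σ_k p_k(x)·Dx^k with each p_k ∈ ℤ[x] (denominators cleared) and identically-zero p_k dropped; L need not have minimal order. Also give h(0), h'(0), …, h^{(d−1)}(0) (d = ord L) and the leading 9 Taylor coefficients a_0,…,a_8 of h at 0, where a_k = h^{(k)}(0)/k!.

L = (94 + 644·x + 1664·x^2 + 1920·x^3 + 1536·x^4) + (23 + 324·x + 1448·x^2 + 3072·x^3 + 3904·x^4 + 2560·x^5)·Dx + (-6 - 35·x - 53·x^2 + 98·x^3 + 528·x^4 + 864·x^5 + 512·x^6)·Dx^2  (order 2).
h: a_k = 9, 18, 105, 300, 1071, 3066, 9645, 27192, 80619, …
ICs: h(0) = 9, h′(0) = 18.

f: a_k = 3, 3, 15, 27, 87, 195, 543, 1323, 3495, …
g: a_k = 0, 6, -6, 8, -12, 96/5, -32, 384/7, -96, …
Sum ⇒ L₀ = lclm(L_f,L_g) in ℚ(x)⟨Dx⟩.
Derive L from L₀ (diff closure).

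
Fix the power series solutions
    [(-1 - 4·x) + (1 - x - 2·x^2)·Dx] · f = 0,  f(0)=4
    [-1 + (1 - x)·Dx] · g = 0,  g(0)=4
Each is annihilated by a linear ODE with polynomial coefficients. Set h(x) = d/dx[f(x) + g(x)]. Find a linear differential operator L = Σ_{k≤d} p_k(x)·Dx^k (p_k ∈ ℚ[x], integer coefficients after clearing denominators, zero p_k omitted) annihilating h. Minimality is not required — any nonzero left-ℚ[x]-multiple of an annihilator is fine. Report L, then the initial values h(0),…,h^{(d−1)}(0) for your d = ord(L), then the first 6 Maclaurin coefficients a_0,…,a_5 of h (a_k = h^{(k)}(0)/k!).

f: a_k = 4, 4, 12, 20, 44, 84, …
g: a_k = 4, 4, 4, 4, 4, 4, …
f+g: L₀ = lclm(L_f,L_g), ord ≤ 1+1.
h=h₀': d/dx-closure on L₀ ⇒ L.
L = (-6 - 48·x - 96·x^3 + 24·x^4) + (6 + 18·x - 12·x^2 + 24·x^3 - 90·x^4 + 24·x^5)·Dx + (-1 + 2·x - 5·x^2 + 12·x^3 + 2·x^4 - 14·x^5 + 4·x^6)·Dx^2  (order 2).
h: a_k = 8, 32, 72, 192, 440, 1056, …
ICs: h(0) = 8, h′(0) = 32.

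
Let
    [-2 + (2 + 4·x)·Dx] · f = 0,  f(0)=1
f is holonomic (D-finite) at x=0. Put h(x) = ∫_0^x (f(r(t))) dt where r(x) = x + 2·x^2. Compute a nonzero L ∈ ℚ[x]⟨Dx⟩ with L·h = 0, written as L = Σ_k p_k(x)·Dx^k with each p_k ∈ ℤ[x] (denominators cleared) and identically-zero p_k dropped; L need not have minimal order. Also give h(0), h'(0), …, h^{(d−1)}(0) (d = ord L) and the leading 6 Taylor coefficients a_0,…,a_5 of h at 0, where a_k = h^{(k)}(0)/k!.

L = (-1 - 4·x)·Dx + (1 + 2·x + 4·x^2)·Dx^2  (order 2).
h: a_k = 0, 1, 1/2, 1/2, -3/8, 3/40, …
ICs: h(0) = 0, h′(0) = 1.

f: a_k = 1, 1, -1/2, 1/2, -5/8, 7/8, …
L₀ from L_f via x↦r, Dx↦r'^{-1}Dx.
h=∫h₀ ⇒ L = L₀·Dx.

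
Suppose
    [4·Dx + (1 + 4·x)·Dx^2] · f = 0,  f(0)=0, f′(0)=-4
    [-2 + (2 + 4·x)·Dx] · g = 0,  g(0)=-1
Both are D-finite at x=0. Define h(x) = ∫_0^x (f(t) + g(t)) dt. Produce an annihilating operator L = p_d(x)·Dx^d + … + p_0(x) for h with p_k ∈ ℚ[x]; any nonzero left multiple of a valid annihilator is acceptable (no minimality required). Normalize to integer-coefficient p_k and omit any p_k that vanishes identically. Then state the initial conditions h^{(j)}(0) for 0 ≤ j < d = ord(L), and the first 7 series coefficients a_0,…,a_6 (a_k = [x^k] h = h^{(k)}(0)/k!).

L = (20 + 16·x)·Dx^2 + (29 + 104·x + 80·x^2)·Dx^3 + (3 + 22·x + 48·x^2 + 32·x^3)·Dx^4  (order 4).
h: a_k = 0, -1, -5/2, 17/6, -131/24, 517/40, -8227/240, …
ICs: h(0) = 0, h′(0) = -1, h′′(0) = -5, h′′′(0) = 17.

f: a_k = 0, -4, 8, -64/3, 64, -1024/5, 2048/3, …
g: a_k = -1, -1, 1/2, -1/2, 5/8, -7/8, 21/16, …
h₀=f+g: left-lcm gives L₀, ord ≤ 3.
h=∫₀ˣh₀: take L = L₀·Dx.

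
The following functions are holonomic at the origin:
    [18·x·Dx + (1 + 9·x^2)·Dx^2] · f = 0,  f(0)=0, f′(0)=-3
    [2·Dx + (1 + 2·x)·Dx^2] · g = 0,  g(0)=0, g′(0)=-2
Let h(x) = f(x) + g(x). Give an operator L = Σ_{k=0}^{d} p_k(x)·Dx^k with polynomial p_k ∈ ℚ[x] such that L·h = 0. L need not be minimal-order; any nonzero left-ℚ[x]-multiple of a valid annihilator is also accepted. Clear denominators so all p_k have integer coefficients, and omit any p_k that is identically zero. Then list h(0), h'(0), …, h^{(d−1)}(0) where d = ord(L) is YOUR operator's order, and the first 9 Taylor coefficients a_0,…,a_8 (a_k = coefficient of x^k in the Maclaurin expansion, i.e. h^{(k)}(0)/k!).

L = (-18 - 108·x + 486·x^2 + 324·x^3)·Dx + (-13 - 36·x + 135·x^2 + 972·x^3 + 648·x^4)·Dx^2 + (-1 + 7·x + 18·x^2 + 81·x^3 + 243·x^4 + 162·x^5)·Dx^3  (order 3).
h: a_k = 0, -5, 2, 19/3, 4, -55, 32/3, 2059/7, 32, …
ICs: h(0) = 0, h′(0) = -5, h′′(0) = 4.

f: a_k = 0, -3, 0, 9, 0, -243/5, 0, 2187/7, 0, …
g: a_k = 0, -2, 2, -8/3, 4, -32/5, 32/3, -128/7, 32, …
Weyl lclm of L_f,L_g ⇒ L₀ (ord ≤ 4).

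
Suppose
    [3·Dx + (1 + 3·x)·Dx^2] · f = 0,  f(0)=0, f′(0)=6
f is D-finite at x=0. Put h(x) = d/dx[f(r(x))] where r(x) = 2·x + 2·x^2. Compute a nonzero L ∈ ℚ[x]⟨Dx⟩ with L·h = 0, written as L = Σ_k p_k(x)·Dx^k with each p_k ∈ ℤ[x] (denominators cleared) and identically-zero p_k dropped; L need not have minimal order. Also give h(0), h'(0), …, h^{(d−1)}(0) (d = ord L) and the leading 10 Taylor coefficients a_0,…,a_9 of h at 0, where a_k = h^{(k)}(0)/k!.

L = (4 + 12·x + 12·x^2) + (1 + 8·x + 18·x^2 + 12·x^3)·Dx  (order 1).
h: a_k = 12, -48, 216, -1008, 4752, -22464, 106272, -502848, 2379456, -11259648, …
ICs: h(0) = 12.

f: a_k = 0, 6, -9, 18, -81/2, 486/5, -243, 4374/7, -6561/4, 4374, …
h₀=f(r): pull back L_f along r ⇒ L₀.
Derive L from L₀ (diff closure).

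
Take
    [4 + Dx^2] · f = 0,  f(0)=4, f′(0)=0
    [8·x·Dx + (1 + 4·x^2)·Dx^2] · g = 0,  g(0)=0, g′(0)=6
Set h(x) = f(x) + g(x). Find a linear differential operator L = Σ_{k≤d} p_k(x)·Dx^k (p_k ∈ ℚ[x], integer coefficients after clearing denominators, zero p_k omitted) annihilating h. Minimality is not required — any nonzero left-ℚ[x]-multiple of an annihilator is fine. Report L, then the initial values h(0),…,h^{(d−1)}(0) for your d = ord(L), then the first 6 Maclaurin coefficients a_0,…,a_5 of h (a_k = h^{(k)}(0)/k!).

L = (-352·x + 1792·x^3 + 512·x^5)·Dx + (-4 + 112·x^2 + 576·x^4 + 256·x^6)·Dx^2 + (-88·x + 448·x^3 + 128·x^5)·Dx^3 + (-1 + 28·x^2 + 144·x^4 + 64·x^6)·Dx^4  (order 4).
h: a_k = 4, 6, -8, -8, 8/3, 96/5, …
ICs: h(0) = 4, h′(0) = 6, h′′(0) = -16, h′′′(0) = -48.

f: a_k = 4, 0, -8, 0, 8/3, 0, …
g: a_k = 0, 6, 0, -8, 0, 96/5, …
Weyl lclm of L_f,L_g ⇒ L₀ (ord ≤ 4).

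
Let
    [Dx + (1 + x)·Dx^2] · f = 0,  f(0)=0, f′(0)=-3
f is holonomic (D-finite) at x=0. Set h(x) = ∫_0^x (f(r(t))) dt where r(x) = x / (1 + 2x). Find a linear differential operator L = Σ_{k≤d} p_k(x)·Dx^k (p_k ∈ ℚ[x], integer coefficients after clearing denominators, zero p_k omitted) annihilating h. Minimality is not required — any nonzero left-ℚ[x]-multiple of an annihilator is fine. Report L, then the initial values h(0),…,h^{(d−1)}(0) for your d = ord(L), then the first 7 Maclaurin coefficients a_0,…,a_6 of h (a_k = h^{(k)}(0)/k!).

f: a_k = 0, -3, 3/2, -1, 3/4, -3/5, 1/2, …
Substitute x→r, Dx→(1/r')Dx; clear ⇒ L₀.
h=∫₀ˣh₀: take L = L₀·Dx.
L = (5 + 12·x)·Dx^2 + (1 + 5·x + 6·x^2)·Dx^3  (order 3).
h: a_k = 0, 0, -3/2, 5/2, -19/4, 39/4, -211/10, …
ICs: h(0) = 0, h′(0) = 0, h′′(0) = -3.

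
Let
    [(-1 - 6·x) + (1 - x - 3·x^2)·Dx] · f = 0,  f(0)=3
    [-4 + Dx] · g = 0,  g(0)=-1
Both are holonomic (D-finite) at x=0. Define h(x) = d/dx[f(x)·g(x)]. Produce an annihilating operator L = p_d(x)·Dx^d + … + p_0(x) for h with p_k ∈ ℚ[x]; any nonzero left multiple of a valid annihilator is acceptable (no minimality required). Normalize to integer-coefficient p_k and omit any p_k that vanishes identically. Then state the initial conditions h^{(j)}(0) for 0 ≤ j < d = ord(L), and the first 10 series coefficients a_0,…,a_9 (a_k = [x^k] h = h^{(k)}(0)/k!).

L = (32 + 26·x - 98·x^2 - 48·x^3 + 144·x^4) + (-5 + 3·x + 29·x^2 - 6·x^3 - 36·x^4)·Dx  (order 1).
h: a_k = -15, -96, -375, -1204, -3508, -9730, -392303/15, -1445824/21, -18726989/105, -431260882/945, …
ICs: h(0) = -15.

f: a_k = 3, 3, 12, 21, 57, 120, 291, 651, 1524, 3477, …
g: a_k = -1, -4, -8, -32/3, -32/3, -128/15, -256/45, -1024/315, -512/315, -2048/2835, …
Sym-product of L_f,L_g gives L₀ (≤ ord 1).
Differentiate: ansatz ord ≤ ord L₀ ⇒ L.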